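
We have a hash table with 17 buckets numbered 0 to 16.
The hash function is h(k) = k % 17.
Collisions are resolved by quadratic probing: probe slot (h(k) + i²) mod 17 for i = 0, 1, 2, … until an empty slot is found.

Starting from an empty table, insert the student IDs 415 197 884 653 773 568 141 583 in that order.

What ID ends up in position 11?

415 hashes to 7; slot 7 is free -> place at 7.
197 hashes to 10; slot 10 is free -> place at 10.
884 hashes to 0; slot 0 is free -> place at 0.
653 hashes to 7; 7 taken -> place at 8.
773 hashes to 8; 8 taken -> place at 9.
568 hashes to 7; 7,8 taken -> place at 11.
141 hashes to 5; slot 5 is free -> place at 5.
583 hashes to 5; 5 taken -> place at 6.
Table: [884, _, _, _, _, 141, 583, 415, 653, 773, 197, 568, _, _, _, _, _]

568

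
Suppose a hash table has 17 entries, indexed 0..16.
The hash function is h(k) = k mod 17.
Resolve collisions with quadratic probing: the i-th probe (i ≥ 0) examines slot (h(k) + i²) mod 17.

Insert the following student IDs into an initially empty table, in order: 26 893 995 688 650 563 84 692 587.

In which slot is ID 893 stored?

10

26: h=9 -> slot 9
893: h=9, probe 9,10 -> slot 10
995: h=9, probe 9,10,13 -> slot 13
688: h=8 -> slot 8
650: h=4 -> slot 4
563: h=2 -> slot 2
84: h=16 -> slot 16
692: h=12 -> slot 12
587: h=9, probe 9,10,13,1 -> slot 1
Table: [., 587, 563, ., 650, ., ., ., 688, 26, 893, ., 692, 995, ., ., 84]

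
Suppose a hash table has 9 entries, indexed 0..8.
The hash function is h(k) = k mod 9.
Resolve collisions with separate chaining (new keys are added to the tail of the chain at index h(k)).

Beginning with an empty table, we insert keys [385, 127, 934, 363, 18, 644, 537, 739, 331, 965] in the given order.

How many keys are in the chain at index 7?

Insert 385: h=7, bucket 7 empty -> new chain.
Insert 127: h=1, bucket 1 empty -> new chain.
Insert 934: h=7, bucket 7 nonempty -> append to chain.
Insert 363: h=3, bucket 3 empty -> new chain.
Insert 18: h=0, bucket 0 empty -> new chain.
Insert 644: h=5, bucket 5 empty -> new chain.
Insert 537: h=6, bucket 6 empty -> new chain.
Insert 739: h=1, bucket 1 nonempty -> append to chain.
Insert 331: h=7, bucket 7 nonempty -> append to chain.
Insert 965: h=2, bucket 2 empty -> new chain.
Final buckets:
0: 18
1: 127 -> 739
2: 965
3: 363
4: .
5: 644
6: 537
7: 385 -> 934 -> 331
8: .

3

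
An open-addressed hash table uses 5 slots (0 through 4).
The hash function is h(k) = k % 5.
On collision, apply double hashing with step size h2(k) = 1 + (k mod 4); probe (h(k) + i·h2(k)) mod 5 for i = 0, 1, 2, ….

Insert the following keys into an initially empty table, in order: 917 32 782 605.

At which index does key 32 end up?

917: h=2 -> slot 2
32: h=2, h2=1, probe 2,3 -> slot 3
782: h=2, h2=3, probe 2,0 -> slot 0
605: h=0, h2=2, probe 0,2,4 -> slot 4
Table: [782, ., 917, 32, 605]

3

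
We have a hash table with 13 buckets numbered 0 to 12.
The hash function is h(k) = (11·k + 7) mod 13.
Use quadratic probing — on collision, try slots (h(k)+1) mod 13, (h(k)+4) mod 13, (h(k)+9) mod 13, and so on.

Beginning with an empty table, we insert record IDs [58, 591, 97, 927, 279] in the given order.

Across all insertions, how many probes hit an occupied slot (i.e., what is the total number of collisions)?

7

58 hashes to 8; slot 8 is free => place at 8.
591 hashes to 8; 8 taken => place at 9.
97 hashes to 8; 8,9 taken => place at 12.
927 hashes to 12; 12 taken => place at 0.
279 hashes to 8; 8,9,12 taken => place at 4.
Table: [927, —, —, —, 279, —, —, —, 58, 591, —, —, 97]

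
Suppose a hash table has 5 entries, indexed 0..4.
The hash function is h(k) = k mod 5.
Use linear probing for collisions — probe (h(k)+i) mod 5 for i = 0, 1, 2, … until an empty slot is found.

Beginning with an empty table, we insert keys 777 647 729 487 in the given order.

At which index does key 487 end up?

0

777 hashes to 2; slot 2 is free => place at 2.
647 hashes to 2; 2 taken => place at 3.
729 hashes to 4; slot 4 is free => place at 4.
487 hashes to 2; 2,3,4 taken => place at 0.
Table: [487, ., 777, 647, 729]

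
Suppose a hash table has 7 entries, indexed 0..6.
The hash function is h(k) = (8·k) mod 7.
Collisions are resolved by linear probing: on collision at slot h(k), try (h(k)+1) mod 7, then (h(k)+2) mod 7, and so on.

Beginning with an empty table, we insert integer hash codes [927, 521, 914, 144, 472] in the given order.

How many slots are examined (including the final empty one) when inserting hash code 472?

5

927: h=3 => slot 3
521: h=3, probe 3,4 => slot 4
914: h=4, probe 4,5 => slot 5
144: h=4, probe 4,5,6 => slot 6
472: h=3, probe 3,4,5,6,0 => slot 0
Table: [472, ∅, ∅, 927, 521, 914, 144]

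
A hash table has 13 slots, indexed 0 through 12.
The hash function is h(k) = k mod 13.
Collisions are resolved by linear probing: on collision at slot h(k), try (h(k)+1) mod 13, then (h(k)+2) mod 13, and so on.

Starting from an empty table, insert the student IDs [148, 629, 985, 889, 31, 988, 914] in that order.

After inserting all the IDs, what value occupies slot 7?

889

148: h=5 → slot 5
629: h=5, probe 5,6 → slot 6
985: h=10 → slot 10
889: h=5, probe 5,6,7 → slot 7
31: h=5, probe 5,6,7,8 → slot 8
988: h=0 → slot 0
914: h=4 → slot 4
Table: [988, -, -, -, 914, 148, 629, 889, 31, -, 985, -, -]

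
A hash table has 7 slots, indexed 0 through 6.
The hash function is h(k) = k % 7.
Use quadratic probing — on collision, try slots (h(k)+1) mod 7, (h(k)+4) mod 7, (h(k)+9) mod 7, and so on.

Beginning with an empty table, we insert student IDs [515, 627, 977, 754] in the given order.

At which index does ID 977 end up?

515: h=4 → slot 4
627: h=4, probe 4,5 → slot 5
977: h=4, probe 4,5,1 → slot 1
754: h=5, probe 5,6 → slot 6
Table: [—, 977, —, —, 515, 627, 754]

1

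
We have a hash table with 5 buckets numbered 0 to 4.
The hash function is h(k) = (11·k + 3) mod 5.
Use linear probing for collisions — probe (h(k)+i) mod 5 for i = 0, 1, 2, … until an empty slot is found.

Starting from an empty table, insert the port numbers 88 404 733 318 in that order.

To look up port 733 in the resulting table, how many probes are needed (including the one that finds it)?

3

88: h=1 -> slot 1
404: h=2 -> slot 2
733: h=1, probe 1,2,3 -> slot 3
318: h=1, probe 1,2,3,4 -> slot 4
Table: [., 88, 404, 733, 318]
Lookup 733: h=1, probe 1,2,3 → found at 3.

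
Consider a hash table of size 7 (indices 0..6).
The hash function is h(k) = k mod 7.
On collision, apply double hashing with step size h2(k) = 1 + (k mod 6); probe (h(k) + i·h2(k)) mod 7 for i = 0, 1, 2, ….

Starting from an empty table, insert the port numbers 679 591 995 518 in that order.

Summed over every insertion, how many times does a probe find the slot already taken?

679: h=0 → slot 0
591: h=3 → slot 3
995: h=1 → slot 1
518: h=0, h2=3, probe 0,3,6 → slot 6
Table: [679, 995, -, 591, -, -, 518]

2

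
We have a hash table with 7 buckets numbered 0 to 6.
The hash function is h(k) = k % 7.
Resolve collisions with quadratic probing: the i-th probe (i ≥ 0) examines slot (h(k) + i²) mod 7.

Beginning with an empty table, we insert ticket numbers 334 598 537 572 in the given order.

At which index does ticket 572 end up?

2

334 hashes to 5; slot 5 is free -> place at 5.
598 hashes to 3; slot 3 is free -> place at 3.
537 hashes to 5; 5 taken -> place at 6.
572 hashes to 5; 5,6 taken -> place at 2.
Table: [., ., 572, 598, ., 334, 537]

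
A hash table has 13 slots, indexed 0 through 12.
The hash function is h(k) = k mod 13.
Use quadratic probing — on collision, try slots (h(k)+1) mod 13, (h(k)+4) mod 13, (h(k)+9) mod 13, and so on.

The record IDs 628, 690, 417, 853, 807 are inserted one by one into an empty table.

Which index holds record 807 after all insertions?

628: h=4 -> slot 4
690: h=1 -> slot 1
417: h=1, probe 1,2 -> slot 2
853: h=8 -> slot 8
807: h=1, probe 1,2,5 -> slot 5
Table: [_, 690, 417, _, 628, 807, _, _, 853, _, _, _, _]

5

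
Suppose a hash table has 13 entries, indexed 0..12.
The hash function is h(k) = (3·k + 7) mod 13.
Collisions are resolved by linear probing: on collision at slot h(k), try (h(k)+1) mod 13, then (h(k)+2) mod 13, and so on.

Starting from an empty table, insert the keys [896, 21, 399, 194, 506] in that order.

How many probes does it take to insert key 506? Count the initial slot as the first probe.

Insert 896: h=4, slot 4 empty → index 4.
Insert 21: h=5, slot 5 empty → index 5.
Insert 399: h=8, slot 8 empty → index 8.
Insert 194: h=4, slots 4,5 occupied → index 6.
Insert 506: h=4, slots 4,5,6 occupied → index 7.
Table: [—, —, —, —, 896, 21, 194, 506, 399, —, —, —, —]

4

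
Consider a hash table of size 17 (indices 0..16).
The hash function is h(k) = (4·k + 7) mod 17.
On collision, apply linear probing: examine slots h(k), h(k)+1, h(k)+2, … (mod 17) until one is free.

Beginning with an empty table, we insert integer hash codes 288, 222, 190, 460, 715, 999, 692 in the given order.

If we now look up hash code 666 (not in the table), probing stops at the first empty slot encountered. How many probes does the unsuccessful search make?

Insert 288: h=3, slot 3 empty -> index 3.
Insert 222: h=11, slot 11 empty -> index 11.
Insert 190: h=2, slot 2 empty -> index 2.
Insert 460: h=11, slot 11 occupied -> index 12.
Insert 715: h=11, slots 11,12 occupied -> index 13.
Insert 999: h=8, slot 8 empty -> index 8.
Insert 692: h=4, slot 4 empty -> index 4.
Table: [-, -, 190, 288, 692, -, -, -, 999, -, -, 222, 460, 715, -, -, -]
Lookup 666: h=2, probe 2,3,4,5 → slot 5 empty, not found.

4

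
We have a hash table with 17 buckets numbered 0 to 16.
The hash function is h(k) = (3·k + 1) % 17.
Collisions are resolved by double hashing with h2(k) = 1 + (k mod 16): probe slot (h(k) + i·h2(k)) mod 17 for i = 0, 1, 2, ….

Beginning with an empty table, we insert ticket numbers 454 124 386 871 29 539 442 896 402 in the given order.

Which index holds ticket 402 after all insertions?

Insert 454: h=3, slot 3 empty => index 3.
Insert 124: h=16, slot 16 empty => index 16.
Insert 386: h=3, h2=3, slot 3 occupied => index 6.
Insert 871: h=13, slot 13 empty => index 13.
Insert 29: h=3, h2=14, slot 3 occupied => index 0.
Insert 539: h=3, h2=12, slot 3 occupied => index 15.
Insert 442: h=1, slot 1 empty => index 1.
Insert 896: h=3, h2=1, slot 3 occupied => index 4.
Insert 402: h=0, h2=3, slots 0,3,6 occupied => index 9.
Table: [29, 442, ., 454, 896, ., 386, ., ., 402, ., ., ., 871, ., 539, 124]

9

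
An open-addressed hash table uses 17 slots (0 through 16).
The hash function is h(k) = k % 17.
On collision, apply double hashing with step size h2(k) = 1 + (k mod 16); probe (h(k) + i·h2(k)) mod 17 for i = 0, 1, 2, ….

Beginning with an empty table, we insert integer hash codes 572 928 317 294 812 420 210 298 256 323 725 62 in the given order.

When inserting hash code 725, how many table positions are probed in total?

572 hashes to 11; slot 11 is free -> place at 11.
928 hashes to 10; slot 10 is free -> place at 10.
317 hashes to 11, h2=14; 11 taken -> place at 8.
294 hashes to 5; slot 5 is free -> place at 5.
812 hashes to 13; slot 13 is free -> place at 13.
420 hashes to 12; slot 12 is free -> place at 12.
210 hashes to 6; slot 6 is free -> place at 6.
298 hashes to 9; slot 9 is free -> place at 9.
256 hashes to 1; slot 1 is free -> place at 1.
323 hashes to 0; slot 0 is free -> place at 0.
725 hashes to 11, h2=6; 11,0,6,12,1 taken -> place at 7.
62 hashes to 11, h2=15; 11,9,7,5 taken -> place at 3.
Table: [323, 256, -, 62, -, 294, 210, 725, 317, 298, 928, 572, 420, 812, -, -, -]

6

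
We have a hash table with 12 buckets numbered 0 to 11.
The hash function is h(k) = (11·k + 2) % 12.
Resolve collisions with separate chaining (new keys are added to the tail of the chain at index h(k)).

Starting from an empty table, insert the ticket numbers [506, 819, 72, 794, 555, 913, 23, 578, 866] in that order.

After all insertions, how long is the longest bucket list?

506 → bucket 0
819 → bucket 11
72 → bucket 2
794 → bucket 0 (collision)
555 → bucket 11 (collision)
913 → bucket 1
23 → bucket 3
578 → bucket 0 (collision)
866 → bucket 0 (collision)
Final buckets:
0: 506 -> 794 -> 578 -> 866
1: 913
2: 72
3: 23
4: -
5: -
6: -
7: -
8: -
9: -
10: -
11: 819 -> 555

4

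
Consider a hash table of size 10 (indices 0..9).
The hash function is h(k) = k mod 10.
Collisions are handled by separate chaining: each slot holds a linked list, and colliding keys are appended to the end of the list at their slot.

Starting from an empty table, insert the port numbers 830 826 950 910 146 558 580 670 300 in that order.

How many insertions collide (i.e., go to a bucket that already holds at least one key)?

6

830 → bucket 0
826 → bucket 6
950 → bucket 0 (collision)
910 → bucket 0 (collision)
146 → bucket 6 (collision)
558 → bucket 8
580 → bucket 0 (collision)
670 → bucket 0 (collision)
300 → bucket 0 (collision)
Final buckets:
0: 830 -> 950 -> 910 -> 580 -> 670 -> 300
1: _
2: _
3: _
4: _
5: _
6: 826 -> 146
7: _
8: 558
9: _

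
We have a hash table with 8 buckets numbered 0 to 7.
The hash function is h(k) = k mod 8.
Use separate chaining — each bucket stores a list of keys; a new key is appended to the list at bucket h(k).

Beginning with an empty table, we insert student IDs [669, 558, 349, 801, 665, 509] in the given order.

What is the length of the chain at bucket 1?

2

Insert 669: h=5, bucket 5 empty → new chain.
Insert 558: h=6, bucket 6 empty → new chain.
Insert 349: h=5, bucket 5 nonempty → append to chain.
Insert 801: h=1, bucket 1 empty → new chain.
Insert 665: h=1, bucket 1 nonempty → append to chain.
Insert 509: h=5, bucket 5 nonempty → append to chain.
Final buckets:
0: .
1: 801 -> 665
2: .
3: .
4: .
5: 669 -> 349 -> 509
6: 558
7: .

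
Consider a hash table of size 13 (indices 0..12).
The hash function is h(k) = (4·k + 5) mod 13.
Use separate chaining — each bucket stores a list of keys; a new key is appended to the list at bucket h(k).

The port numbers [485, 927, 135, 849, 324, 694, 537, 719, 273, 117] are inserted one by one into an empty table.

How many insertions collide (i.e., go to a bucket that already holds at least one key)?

485 -> bucket 8
927 -> bucket 8 (collision)
135 -> bucket 12
849 -> bucket 8 (collision)
324 -> bucket 1
694 -> bucket 12 (collision)
537 -> bucket 8 (collision)
719 -> bucket 8 (collision)
273 -> bucket 5
117 -> bucket 5 (collision)
Final buckets:
0: .
1: 324
2: .
3: .
4: .
5: 273 -> 117
6: .
7: .
8: 485 -> 927 -> 849 -> 537 -> 719
9: .
10: .
11: .
12: 135 -> 694

6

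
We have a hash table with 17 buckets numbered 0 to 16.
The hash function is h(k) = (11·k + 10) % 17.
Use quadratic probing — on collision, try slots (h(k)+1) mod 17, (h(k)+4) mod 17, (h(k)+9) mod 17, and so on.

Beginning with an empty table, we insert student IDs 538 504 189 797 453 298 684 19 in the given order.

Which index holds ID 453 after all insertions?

16

Insert 538: h=12, slot 12 empty → index 12.
Insert 504: h=12, slot 12 occupied → index 13.
Insert 189: h=15, slot 15 empty → index 15.
Insert 797: h=5, slot 5 empty → index 5.
Insert 453: h=12, slots 12,13 occupied → index 16.
Insert 298: h=7, slot 7 empty → index 7.
Insert 684: h=3, slot 3 empty → index 3.
Insert 19: h=15, slots 15,16 occupied → index 2.
Table: [∅, ∅, 19, 684, ∅, 797, ∅, 298, ∅, ∅, ∅, ∅, 538, 504, ∅, 189, 453]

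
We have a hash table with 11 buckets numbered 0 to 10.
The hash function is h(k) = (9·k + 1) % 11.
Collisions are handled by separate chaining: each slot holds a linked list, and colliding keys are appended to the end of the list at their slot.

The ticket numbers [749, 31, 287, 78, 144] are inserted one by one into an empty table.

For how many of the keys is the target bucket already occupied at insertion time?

3

Insert 749: h=10, bucket 10 empty -> new chain.
Insert 31: h=5, bucket 5 empty -> new chain.
Insert 287: h=10, bucket 10 nonempty -> append to chain.
Insert 78: h=10, bucket 10 nonempty -> append to chain.
Insert 144: h=10, bucket 10 nonempty -> append to chain.
Final buckets:
0: _
1: _
2: _
3: _
4: _
5: 31
6: _
7: _
8: _
9: _
10: 749 -> 287 -> 78 -> 144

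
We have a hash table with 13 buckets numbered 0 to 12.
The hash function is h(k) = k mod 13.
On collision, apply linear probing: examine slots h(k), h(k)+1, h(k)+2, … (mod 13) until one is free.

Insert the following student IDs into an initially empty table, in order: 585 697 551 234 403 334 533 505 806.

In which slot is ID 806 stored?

4

585 hashes to 0; slot 0 is free → place at 0.
697 hashes to 8; slot 8 is free → place at 8.
551 hashes to 5; slot 5 is free → place at 5.
234 hashes to 0; 0 taken → place at 1.
403 hashes to 0; 0,1 taken → place at 2.
334 hashes to 9; slot 9 is free → place at 9.
533 hashes to 0; 0,1,2 taken → place at 3.
505 hashes to 11; slot 11 is free → place at 11.
806 hashes to 0; 0,1,2,3 taken → place at 4.
Table: [585, 234, 403, 533, 806, 551, ., ., 697, 334, ., 505, .]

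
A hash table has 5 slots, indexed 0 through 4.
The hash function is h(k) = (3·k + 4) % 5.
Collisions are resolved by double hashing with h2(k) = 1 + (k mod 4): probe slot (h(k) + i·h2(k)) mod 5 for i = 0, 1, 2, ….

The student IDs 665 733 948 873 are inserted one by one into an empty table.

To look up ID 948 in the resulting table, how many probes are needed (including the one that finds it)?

665 hashes to 4; slot 4 is free -> place at 4.
733 hashes to 3; slot 3 is free -> place at 3.
948 hashes to 3, h2=1; 3,4 taken -> place at 0.
873 hashes to 3, h2=2; 3,0 taken -> place at 2.
Table: [948, _, 873, 733, 665]
Lookup 948: h=3, h2=1, probe 3,4,0 → found at 0.

3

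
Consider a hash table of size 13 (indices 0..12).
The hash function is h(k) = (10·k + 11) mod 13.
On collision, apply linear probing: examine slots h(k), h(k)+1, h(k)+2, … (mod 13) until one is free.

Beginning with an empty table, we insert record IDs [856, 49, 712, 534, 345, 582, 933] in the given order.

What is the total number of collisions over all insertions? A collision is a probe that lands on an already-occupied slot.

856: h=4 -> slot 4
49: h=7 -> slot 7
712: h=7, probe 7,8 -> slot 8
534: h=8, probe 8,9 -> slot 9
345: h=3 -> slot 3
582: h=7, probe 7,8,9,10 -> slot 10
933: h=7, probe 7,8,9,10,11 -> slot 11
Table: [_, _, _, 345, 856, _, _, 49, 712, 534, 582, 933, _]

9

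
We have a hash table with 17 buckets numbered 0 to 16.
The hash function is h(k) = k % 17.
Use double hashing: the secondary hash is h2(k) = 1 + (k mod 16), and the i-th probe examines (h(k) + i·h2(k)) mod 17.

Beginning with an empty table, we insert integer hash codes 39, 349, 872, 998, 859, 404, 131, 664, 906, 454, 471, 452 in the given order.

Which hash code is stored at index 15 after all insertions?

39 hashes to 5; slot 5 is free => place at 5.
349 hashes to 9; slot 9 is free => place at 9.
872 hashes to 5, h2=9; 5 taken => place at 14.
998 hashes to 12; slot 12 is free => place at 12.
859 hashes to 9, h2=12; 9 taken => place at 4.
404 hashes to 13; slot 13 is free => place at 13.
131 hashes to 12, h2=4; 12 taken => place at 16.
664 hashes to 1; slot 1 is free => place at 1.
906 hashes to 5, h2=11; 5,16 taken => place at 10.
454 hashes to 12, h2=7; 12 taken => place at 2.
471 hashes to 12, h2=8; 12 taken => place at 3.
452 hashes to 10, h2=5; 10 taken => place at 15.
Table: [_, 664, 454, 471, 859, 39, _, _, _, 349, 906, _, 998, 404, 872, 452, 131]

452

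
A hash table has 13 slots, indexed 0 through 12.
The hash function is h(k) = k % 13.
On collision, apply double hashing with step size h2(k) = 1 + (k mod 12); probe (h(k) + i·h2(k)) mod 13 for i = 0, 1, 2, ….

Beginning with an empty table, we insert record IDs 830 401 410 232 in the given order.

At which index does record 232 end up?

3

830 hashes to 11; slot 11 is free => place at 11.
401 hashes to 11, h2=6; 11 taken => place at 4.
410 hashes to 7; slot 7 is free => place at 7.
232 hashes to 11, h2=5; 11 taken => place at 3.
Table: [., ., ., 232, 401, ., ., 410, ., ., ., 830, .]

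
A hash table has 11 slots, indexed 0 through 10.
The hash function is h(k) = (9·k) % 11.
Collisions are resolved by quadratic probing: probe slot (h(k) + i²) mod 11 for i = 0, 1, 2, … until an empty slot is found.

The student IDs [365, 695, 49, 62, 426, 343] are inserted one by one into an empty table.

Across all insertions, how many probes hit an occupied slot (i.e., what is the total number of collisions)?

365: h=7 -> slot 7
695: h=7, probe 7,8 -> slot 8
49: h=1 -> slot 1
62: h=8, probe 8,9 -> slot 9
426: h=6 -> slot 6
343: h=7, probe 7,8,0 -> slot 0
Table: [343, 49, -, -, -, -, 426, 365, 695, 62, -]

4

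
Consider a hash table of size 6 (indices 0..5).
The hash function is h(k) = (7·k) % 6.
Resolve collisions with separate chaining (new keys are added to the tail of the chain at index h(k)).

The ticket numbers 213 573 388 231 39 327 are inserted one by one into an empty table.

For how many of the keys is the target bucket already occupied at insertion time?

213 -> bucket 3
573 -> bucket 3 (collision)
388 -> bucket 4
231 -> bucket 3 (collision)
39 -> bucket 3 (collision)
327 -> bucket 3 (collision)
Final buckets:
0: .
1: .
2: .
3: 213 -> 573 -> 231 -> 39 -> 327
4: 388
5: .

4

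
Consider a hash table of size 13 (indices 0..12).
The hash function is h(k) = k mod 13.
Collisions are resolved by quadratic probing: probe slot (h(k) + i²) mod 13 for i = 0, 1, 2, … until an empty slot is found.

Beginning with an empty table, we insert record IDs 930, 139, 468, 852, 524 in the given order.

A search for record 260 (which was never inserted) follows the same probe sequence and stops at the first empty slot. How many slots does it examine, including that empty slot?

2

930 hashes to 7; slot 7 is free -> place at 7.
139 hashes to 9; slot 9 is free -> place at 9.
468 hashes to 0; slot 0 is free -> place at 0.
852 hashes to 7; 7 taken -> place at 8.
524 hashes to 4; slot 4 is free -> place at 4.
Table: [468, —, —, —, 524, —, —, 930, 852, 139, —, —, —]
Lookup 260: h=0, probe 0,1 → slot 1 empty, not found.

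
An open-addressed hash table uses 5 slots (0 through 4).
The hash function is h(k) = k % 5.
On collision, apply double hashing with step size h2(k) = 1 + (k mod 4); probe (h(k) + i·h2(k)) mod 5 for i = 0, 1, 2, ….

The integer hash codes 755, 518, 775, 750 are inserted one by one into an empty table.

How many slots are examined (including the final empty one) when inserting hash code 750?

755 hashes to 0; slot 0 is free → place at 0.
518 hashes to 3; slot 3 is free → place at 3.
775 hashes to 0, h2=4; 0 taken → place at 4.
750 hashes to 0, h2=3; 0,3 taken → place at 1.
Table: [755, 750, ∅, 518, 775]

3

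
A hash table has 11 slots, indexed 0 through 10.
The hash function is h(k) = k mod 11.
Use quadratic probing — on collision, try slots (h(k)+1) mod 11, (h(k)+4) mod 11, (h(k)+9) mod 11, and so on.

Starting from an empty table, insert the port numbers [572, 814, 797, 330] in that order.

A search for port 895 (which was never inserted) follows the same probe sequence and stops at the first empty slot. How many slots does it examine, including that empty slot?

3

Insert 572: h=0, slot 0 empty → index 0.
Insert 814: h=0, slot 0 occupied → index 1.
Insert 797: h=5, slot 5 empty → index 5.
Insert 330: h=0, slots 0,1 occupied → index 4.
Table: [572, 814, —, —, 330, 797, —, —, —, —, —]
Lookup 895: h=4, probe 4,5,8 → slot 8 empty, not found.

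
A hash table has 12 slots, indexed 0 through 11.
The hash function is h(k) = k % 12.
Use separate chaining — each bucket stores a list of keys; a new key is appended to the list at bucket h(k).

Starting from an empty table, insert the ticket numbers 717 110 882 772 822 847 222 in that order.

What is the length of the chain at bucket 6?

3

Insert 717: h=9, bucket 9 empty → new chain.
Insert 110: h=2, bucket 2 empty → new chain.
Insert 882: h=6, bucket 6 empty → new chain.
Insert 772: h=4, bucket 4 empty → new chain.
Insert 822: h=6, bucket 6 nonempty → append to chain.
Insert 847: h=7, bucket 7 empty → new chain.
Insert 222: h=6, bucket 6 nonempty → append to chain.
Final buckets:
0: -
1: -
2: 110
3: -
4: 772
5: -
6: 882 -> 822 -> 222
7: 847
8: -
9: 717
10: -
11: -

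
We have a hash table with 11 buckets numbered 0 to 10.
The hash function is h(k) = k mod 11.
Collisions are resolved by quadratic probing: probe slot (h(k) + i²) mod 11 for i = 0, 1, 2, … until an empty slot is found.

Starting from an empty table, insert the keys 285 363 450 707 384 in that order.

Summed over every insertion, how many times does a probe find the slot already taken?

6

285: h=10 => slot 10
363: h=0 => slot 0
450: h=10, probe 10,0,3 => slot 3
707: h=3, probe 3,4 => slot 4
384: h=10, probe 10,0,3,8 => slot 8
Table: [363, -, -, 450, 707, -, -, -, 384, -, 285]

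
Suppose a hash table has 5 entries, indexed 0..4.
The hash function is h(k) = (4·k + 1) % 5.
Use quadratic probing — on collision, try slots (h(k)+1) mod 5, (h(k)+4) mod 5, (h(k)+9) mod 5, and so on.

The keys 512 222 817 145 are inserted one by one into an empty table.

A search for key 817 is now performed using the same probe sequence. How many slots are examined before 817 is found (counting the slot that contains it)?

3

512: h=4 -> slot 4
222: h=4, probe 4,0 -> slot 0
817: h=4, probe 4,0,3 -> slot 3
145: h=1 -> slot 1
Table: [222, 145, ., 817, 512]
Lookup 817: h=4, probe 4,0,3 → found at 3.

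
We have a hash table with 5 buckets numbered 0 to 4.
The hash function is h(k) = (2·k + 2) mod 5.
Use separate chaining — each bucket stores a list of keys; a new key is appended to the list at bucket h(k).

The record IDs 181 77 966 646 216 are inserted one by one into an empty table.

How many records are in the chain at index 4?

Insert 181: h=4, bucket 4 empty → new chain.
Insert 77: h=1, bucket 1 empty → new chain.
Insert 966: h=4, bucket 4 nonempty → append to chain.
Insert 646: h=4, bucket 4 nonempty → append to chain.
Insert 216: h=4, bucket 4 nonempty → append to chain.
Final buckets:
0: _
1: 77
2: _
3: _
4: 181 -> 966 -> 646 -> 216

4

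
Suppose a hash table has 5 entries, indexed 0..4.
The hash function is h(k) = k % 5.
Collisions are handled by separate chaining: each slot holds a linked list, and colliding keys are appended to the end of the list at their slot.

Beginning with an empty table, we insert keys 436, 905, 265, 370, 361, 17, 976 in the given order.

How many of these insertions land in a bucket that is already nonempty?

Insert 436: h=1, bucket 1 empty → new chain.
Insert 905: h=0, bucket 0 empty → new chain.
Insert 265: h=0, bucket 0 nonempty → append to chain.
Insert 370: h=0, bucket 0 nonempty → append to chain.
Insert 361: h=1, bucket 1 nonempty → append to chain.
Insert 17: h=2, bucket 2 empty → new chain.
Insert 976: h=1, bucket 1 nonempty → append to chain.
Final buckets:
0: 905 -> 265 -> 370
1: 436 -> 361 -> 976
2: 17
3: ∅
4: ∅

4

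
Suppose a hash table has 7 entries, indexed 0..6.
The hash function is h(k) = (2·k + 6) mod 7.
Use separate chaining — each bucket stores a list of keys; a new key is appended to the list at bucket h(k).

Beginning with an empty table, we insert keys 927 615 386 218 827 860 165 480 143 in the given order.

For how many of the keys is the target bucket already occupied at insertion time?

927 -> bucket 5
615 -> bucket 4
386 -> bucket 1
218 -> bucket 1 (collision)
827 -> bucket 1 (collision)
860 -> bucket 4 (collision)
165 -> bucket 0
480 -> bucket 0 (collision)
143 -> bucket 5 (collision)
Final buckets:
0: 165 -> 480
1: 386 -> 218 -> 827
2: .
3: .
4: 615 -> 860
5: 927 -> 143
6: .

5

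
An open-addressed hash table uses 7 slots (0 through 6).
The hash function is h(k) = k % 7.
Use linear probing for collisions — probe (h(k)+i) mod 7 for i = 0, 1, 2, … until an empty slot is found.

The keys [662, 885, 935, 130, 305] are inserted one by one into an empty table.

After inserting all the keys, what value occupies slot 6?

130

662: h=4 => slot 4
885: h=3 => slot 3
935: h=4, probe 4,5 => slot 5
130: h=4, probe 4,5,6 => slot 6
305: h=4, probe 4,5,6,0 => slot 0
Table: [305, _, _, 885, 662, 935, 130]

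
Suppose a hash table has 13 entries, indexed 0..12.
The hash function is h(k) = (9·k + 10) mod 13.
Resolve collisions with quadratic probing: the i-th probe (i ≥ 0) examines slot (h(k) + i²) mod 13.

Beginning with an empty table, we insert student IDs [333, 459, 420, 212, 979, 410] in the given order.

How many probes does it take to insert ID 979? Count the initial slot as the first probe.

4

333: h=4 -> slot 4
459: h=7 -> slot 7
420: h=7, probe 7,8 -> slot 8
212: h=7, probe 7,8,11 -> slot 11
979: h=7, probe 7,8,11,3 -> slot 3
410: h=8, probe 8,9 -> slot 9
Table: [—, —, —, 979, 333, —, —, 459, 420, 410, —, 212, —]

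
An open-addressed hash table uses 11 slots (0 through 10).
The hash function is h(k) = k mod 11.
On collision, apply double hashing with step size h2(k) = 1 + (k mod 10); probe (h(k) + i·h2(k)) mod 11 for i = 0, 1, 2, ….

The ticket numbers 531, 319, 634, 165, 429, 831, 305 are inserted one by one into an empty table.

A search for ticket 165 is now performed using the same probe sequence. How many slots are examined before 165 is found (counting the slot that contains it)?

531: h=3 -> slot 3
319: h=0 -> slot 0
634: h=7 -> slot 7
165: h=0, h2=6, probe 0,6 -> slot 6
429: h=0, h2=10, probe 0,10 -> slot 10
831: h=6, h2=2, probe 6,8 -> slot 8
305: h=8, h2=6, probe 8,3,9 -> slot 9
Table: [319, -, -, 531, -, -, 165, 634, 831, 305, 429]
Lookup 165: h=0, h2=6, probe 0,6 → found at 6.

2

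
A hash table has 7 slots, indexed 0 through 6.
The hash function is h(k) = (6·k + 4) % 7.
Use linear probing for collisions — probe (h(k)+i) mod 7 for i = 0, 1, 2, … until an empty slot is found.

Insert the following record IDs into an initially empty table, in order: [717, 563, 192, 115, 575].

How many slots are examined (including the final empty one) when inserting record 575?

3

717: h=1 => slot 1
563: h=1, probe 1,2 => slot 2
192: h=1, probe 1,2,3 => slot 3
115: h=1, probe 1,2,3,4 => slot 4
575: h=3, probe 3,4,5 => slot 5
Table: [—, 717, 563, 192, 115, 575, —]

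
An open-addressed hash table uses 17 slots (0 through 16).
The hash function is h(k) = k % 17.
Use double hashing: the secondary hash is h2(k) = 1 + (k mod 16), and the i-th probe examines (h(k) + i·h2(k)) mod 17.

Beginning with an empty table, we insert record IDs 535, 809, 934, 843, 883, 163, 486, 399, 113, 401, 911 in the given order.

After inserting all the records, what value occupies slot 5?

535: h=8 -> slot 8
809: h=10 -> slot 10
934: h=16 -> slot 16
843: h=10, h2=12, probe 10,5 -> slot 5
883: h=16, h2=4, probe 16,3 -> slot 3
163: h=10, h2=4, probe 10,14 -> slot 14
486: h=10, h2=7, probe 10,0 -> slot 0
399: h=8, h2=16, probe 8,7 -> slot 7
113: h=11 -> slot 11
401: h=10, h2=2, probe 10,12 -> slot 12
911: h=10, h2=16, probe 10,9 -> slot 9
Table: [486, —, —, 883, —, 843, —, 399, 535, 911, 809, 113, 401, —, 163, —, 934]

843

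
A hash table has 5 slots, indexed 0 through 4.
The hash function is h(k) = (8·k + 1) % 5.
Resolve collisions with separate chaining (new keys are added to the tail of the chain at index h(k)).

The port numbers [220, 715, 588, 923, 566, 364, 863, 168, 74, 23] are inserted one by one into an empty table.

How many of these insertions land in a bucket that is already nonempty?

Insert 220: h=1, bucket 1 empty -> new chain.
Insert 715: h=1, bucket 1 nonempty -> append to chain.
Insert 588: h=0, bucket 0 empty -> new chain.
Insert 923: h=0, bucket 0 nonempty -> append to chain.
Insert 566: h=4, bucket 4 empty -> new chain.
Insert 364: h=3, bucket 3 empty -> new chain.
Insert 863: h=0, bucket 0 nonempty -> append to chain.
Insert 168: h=0, bucket 0 nonempty -> append to chain.
Insert 74: h=3, bucket 3 nonempty -> append to chain.
Insert 23: h=0, bucket 0 nonempty -> append to chain.
Final buckets:
0: 588 -> 923 -> 863 -> 168 -> 23
1: 220 -> 715
2: ∅
3: 364 -> 74
4: 566

6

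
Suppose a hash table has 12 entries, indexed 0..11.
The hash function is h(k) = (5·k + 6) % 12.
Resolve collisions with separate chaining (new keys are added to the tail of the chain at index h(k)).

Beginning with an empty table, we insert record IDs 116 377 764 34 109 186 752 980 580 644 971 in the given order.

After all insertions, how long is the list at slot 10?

116 → bucket 10
377 → bucket 7
764 → bucket 10 (collision)
34 → bucket 8
109 → bucket 11
186 → bucket 0
752 → bucket 10 (collision)
980 → bucket 10 (collision)
580 → bucket 2
644 → bucket 10 (collision)
971 → bucket 1
Final buckets:
0: 186
1: 971
2: 580
3: —
4: —
5: —
6: —
7: 377
8: 34
9: —
10: 116 -> 764 -> 752 -> 980 -> 644
11: 109

5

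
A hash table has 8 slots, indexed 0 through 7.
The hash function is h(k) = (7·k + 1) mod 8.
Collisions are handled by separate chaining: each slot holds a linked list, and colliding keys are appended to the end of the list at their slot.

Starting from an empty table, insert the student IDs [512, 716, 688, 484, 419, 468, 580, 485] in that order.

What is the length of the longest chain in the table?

Insert 512: h=1, bucket 1 empty → new chain.
Insert 716: h=5, bucket 5 empty → new chain.
Insert 688: h=1, bucket 1 nonempty → append to chain.
Insert 484: h=5, bucket 5 nonempty → append to chain.
Insert 419: h=6, bucket 6 empty → new chain.
Insert 468: h=5, bucket 5 nonempty → append to chain.
Insert 580: h=5, bucket 5 nonempty → append to chain.
Insert 485: h=4, bucket 4 empty → new chain.
Final buckets:
0: -
1: 512 -> 688
2: -
3: -
4: 485
5: 716 -> 484 -> 468 -> 580
6: 419
7: -

4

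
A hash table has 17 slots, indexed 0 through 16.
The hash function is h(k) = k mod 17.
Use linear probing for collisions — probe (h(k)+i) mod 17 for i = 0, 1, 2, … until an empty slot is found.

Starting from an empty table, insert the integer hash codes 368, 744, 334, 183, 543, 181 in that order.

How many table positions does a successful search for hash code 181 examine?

5

368 hashes to 11; slot 11 is free => place at 11.
744 hashes to 13; slot 13 is free => place at 13.
334 hashes to 11; 11 taken => place at 12.
183 hashes to 13; 13 taken => place at 14.
543 hashes to 16; slot 16 is free => place at 16.
181 hashes to 11; 11,12,13,14 taken => place at 15.
Table: [—, —, —, —, —, —, —, —, —, —, —, 368, 334, 744, 183, 181, 543]
Lookup 181: h=11, probe 11,12,13,14,15 → found at 15.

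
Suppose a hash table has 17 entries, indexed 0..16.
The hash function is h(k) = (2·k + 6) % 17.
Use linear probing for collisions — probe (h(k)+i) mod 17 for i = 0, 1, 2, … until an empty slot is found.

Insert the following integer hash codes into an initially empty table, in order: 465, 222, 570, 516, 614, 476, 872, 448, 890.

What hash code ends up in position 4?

890

465: h=1 -> slot 1
222: h=8 -> slot 8
570: h=7 -> slot 7
516: h=1, probe 1,2 -> slot 2
614: h=10 -> slot 10
476: h=6 -> slot 6
872: h=16 -> slot 16
448: h=1, probe 1,2,3 -> slot 3
890: h=1, probe 1,2,3,4 -> slot 4
Table: [., 465, 516, 448, 890, ., 476, 570, 222, ., 614, ., ., ., ., ., 872]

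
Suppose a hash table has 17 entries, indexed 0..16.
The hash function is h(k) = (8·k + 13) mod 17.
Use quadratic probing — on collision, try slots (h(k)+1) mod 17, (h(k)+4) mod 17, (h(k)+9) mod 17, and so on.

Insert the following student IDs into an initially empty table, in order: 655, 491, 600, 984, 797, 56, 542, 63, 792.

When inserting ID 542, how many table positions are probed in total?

Insert 655: h=0, slot 0 empty → index 0.
Insert 491: h=14, slot 14 empty → index 14.
Insert 600: h=2, slot 2 empty → index 2.
Insert 984: h=14, slot 14 occupied → index 15.
Insert 797: h=14, slots 14,15 occupied → index 1.
Insert 56: h=2, slot 2 occupied → index 3.
Insert 542: h=14, slots 14,15,1 occupied → index 6.
Insert 63: h=7, slot 7 empty → index 7.
Insert 792: h=8, slot 8 empty → index 8.
Table: [655, 797, 600, 56, —, —, 542, 63, 792, —, —, —, —, —, 491, 984, —]

4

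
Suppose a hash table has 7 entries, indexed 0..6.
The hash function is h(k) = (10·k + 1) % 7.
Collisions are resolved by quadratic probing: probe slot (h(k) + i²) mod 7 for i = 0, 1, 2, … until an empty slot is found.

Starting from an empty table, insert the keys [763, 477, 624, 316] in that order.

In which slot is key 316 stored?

Insert 763: h=1, slot 1 empty -> index 1.
Insert 477: h=4, slot 4 empty -> index 4.
Insert 624: h=4, slot 4 occupied -> index 5.
Insert 316: h=4, slots 4,5,1 occupied -> index 6.
Table: [-, 763, -, -, 477, 624, 316]

6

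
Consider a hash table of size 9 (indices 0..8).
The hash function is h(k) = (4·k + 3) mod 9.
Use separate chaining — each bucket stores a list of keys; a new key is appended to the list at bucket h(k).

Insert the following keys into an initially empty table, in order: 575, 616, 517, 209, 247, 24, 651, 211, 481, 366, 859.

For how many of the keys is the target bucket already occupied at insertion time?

6

575 -> bucket 8
616 -> bucket 1
517 -> bucket 1 (collision)
209 -> bucket 2
247 -> bucket 1 (collision)
24 -> bucket 0
651 -> bucket 6
211 -> bucket 1 (collision)
481 -> bucket 1 (collision)
366 -> bucket 0 (collision)
859 -> bucket 1 (collision)
Final buckets:
0: 24 -> 366
1: 616 -> 517 -> 247 -> 211 -> 481 -> 859
2: 209
3: .
4: .
5: .
6: 651
7: .
8: 575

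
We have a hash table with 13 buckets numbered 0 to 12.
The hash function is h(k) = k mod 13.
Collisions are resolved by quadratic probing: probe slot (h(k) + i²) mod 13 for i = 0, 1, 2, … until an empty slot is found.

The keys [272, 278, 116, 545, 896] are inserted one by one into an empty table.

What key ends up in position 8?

272: h=12 → slot 12
278: h=5 → slot 5
116: h=12, probe 12,0 → slot 0
545: h=12, probe 12,0,3 → slot 3
896: h=12, probe 12,0,3,8 → slot 8
Table: [116, -, -, 545, -, 278, -, -, 896, -, -, -, 272]

896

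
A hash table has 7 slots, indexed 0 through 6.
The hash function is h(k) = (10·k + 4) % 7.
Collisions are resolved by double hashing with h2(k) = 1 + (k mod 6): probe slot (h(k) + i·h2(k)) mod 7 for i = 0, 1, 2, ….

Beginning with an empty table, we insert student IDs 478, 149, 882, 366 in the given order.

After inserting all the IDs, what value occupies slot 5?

366

478 hashes to 3; slot 3 is free -> place at 3.
149 hashes to 3, h2=6; 3 taken -> place at 2.
882 hashes to 4; slot 4 is free -> place at 4.
366 hashes to 3, h2=1; 3,4 taken -> place at 5.
Table: [-, -, 149, 478, 882, 366, -]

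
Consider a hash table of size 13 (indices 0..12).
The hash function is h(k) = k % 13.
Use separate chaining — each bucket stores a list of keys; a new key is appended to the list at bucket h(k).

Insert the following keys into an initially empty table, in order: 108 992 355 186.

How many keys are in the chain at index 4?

108 -> bucket 4
992 -> bucket 4 (collision)
355 -> bucket 4 (collision)
186 -> bucket 4 (collision)
Final buckets:
0: _
1: _
2: _
3: _
4: 108 -> 992 -> 355 -> 186
5: _
6: _
7: _
8: _
9: _
10: _
11: _
12: _

4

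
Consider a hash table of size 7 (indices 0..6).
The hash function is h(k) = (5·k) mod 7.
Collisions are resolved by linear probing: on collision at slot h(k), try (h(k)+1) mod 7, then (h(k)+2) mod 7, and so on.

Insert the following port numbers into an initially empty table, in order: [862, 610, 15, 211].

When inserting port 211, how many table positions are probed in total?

4

862: h=5 → slot 5
610: h=5, probe 5,6 → slot 6
15: h=5, probe 5,6,0 → slot 0
211: h=5, probe 5,6,0,1 → slot 1
Table: [15, 211, ., ., ., 862, 610]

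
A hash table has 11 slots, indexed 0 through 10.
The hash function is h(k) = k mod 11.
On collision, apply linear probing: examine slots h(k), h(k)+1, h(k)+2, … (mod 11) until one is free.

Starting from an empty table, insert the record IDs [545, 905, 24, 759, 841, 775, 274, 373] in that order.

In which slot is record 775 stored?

7

545 hashes to 6; slot 6 is free -> place at 6.
905 hashes to 3; slot 3 is free -> place at 3.
24 hashes to 2; slot 2 is free -> place at 2.
759 hashes to 0; slot 0 is free -> place at 0.
841 hashes to 5; slot 5 is free -> place at 5.
775 hashes to 5; 5,6 taken -> place at 7.
274 hashes to 10; slot 10 is free -> place at 10.
373 hashes to 10; 10,0 taken -> place at 1.
Table: [759, 373, 24, 905, ., 841, 545, 775, ., ., 274]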